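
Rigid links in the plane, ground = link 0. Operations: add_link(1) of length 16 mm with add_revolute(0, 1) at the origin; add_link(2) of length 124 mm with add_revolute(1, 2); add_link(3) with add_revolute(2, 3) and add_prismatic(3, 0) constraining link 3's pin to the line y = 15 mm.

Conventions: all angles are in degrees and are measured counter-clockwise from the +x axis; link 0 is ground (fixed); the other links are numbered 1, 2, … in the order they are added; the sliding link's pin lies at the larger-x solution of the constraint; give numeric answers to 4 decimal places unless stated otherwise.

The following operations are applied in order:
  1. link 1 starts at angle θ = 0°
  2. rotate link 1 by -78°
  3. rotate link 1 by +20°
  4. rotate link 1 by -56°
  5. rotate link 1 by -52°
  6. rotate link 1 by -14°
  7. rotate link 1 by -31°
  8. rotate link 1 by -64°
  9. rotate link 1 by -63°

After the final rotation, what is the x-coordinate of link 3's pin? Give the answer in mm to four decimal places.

geometry: r = 16 mm, L = 124 mm, e = 15 mm; θ starts at 0°
rotate link 1 by -78°: θ ← 0° -78° = -78°
rotate link 1 by +20°: θ ← -78° +20° = -58°
rotate link 1 by -56°: θ ← -58° -56° = -114°
rotate link 1 by -52°: θ ← -114° -52° = -166°
rotate link 1 by -14°: θ ← -166° -14° = -180°
rotate link 1 by -31°: θ ← -180° -31° = -211°
rotate link 1 by -64°: θ ← -211° -64° = -275°
rotate link 1 by -63°: θ ← -275° -63° = -338°
crank pin P = (r cos θ, r sin θ) = (14.834942, 5.993705)
h = r sin θ − e = 5.993705 − 15 = -9.006295
x = r cos θ + √(L² − h²) = 14.834942 + 123.672498 = 138.507439

138.5074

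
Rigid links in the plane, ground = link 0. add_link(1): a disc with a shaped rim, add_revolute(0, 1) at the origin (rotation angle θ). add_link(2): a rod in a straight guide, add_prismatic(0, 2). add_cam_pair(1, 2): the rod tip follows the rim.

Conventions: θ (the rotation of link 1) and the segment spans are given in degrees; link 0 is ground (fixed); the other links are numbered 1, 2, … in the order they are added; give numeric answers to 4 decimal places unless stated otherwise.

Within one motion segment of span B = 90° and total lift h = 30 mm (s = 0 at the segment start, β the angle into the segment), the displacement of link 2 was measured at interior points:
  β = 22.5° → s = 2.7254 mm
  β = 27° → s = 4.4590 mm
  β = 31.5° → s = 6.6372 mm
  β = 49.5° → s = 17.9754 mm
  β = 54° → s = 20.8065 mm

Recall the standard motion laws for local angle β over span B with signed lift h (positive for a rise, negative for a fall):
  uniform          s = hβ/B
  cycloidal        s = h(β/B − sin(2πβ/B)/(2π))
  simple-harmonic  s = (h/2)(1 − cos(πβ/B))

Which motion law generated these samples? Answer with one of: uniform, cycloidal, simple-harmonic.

candidates at β/B = r: uniform s = h·r (linear in β); cycloidal s = h·(r − sin(2πr)/(2π)); simple-harmonic s = (h/2)(1 − cos(πr))
β=22.5°: printed 2.7254 | uniform 7.5000, cycloidal 2.7254, simple-harmonic 4.3934
β=27°: printed 4.4590 | uniform 9.0000, cycloidal 4.4590, simple-harmonic 6.1832
β=31.5°: printed 6.6372 | uniform 10.5000, cycloidal 6.6372, simple-harmonic 8.1901
β=49.5°: printed 17.9754 | uniform 16.5000, cycloidal 17.9754, simple-harmonic 17.3465
β=54°: printed 20.8065 | uniform 18.0000, cycloidal 20.8065, simple-harmonic 19.6353
only one law matches every sample → cycloidal

cycloidal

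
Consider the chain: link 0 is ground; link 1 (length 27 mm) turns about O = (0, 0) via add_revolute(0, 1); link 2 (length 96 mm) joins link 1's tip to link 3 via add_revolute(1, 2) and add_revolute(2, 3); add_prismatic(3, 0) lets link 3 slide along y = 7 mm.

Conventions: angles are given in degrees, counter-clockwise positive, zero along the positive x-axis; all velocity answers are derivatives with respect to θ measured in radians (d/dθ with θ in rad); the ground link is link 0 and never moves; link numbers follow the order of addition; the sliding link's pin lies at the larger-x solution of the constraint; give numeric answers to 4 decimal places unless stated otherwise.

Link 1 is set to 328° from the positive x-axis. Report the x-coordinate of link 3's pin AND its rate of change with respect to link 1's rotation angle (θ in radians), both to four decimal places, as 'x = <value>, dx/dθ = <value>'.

geometry: r = 27 mm, L = 96 mm, e = 7 mm
crank pin P = (r cos θ, r sin θ) = (22.897299, -14.307820)
h = r sin θ − e = -14.307820 − 7 = -21.307820
x = r cos θ + √(L² − h²) = 22.897299 + 93.605431 = 116.502730
dx/dθ = −r sin θ − h·r cos θ/√(L² − h²) (θ in radians; h = -21.307820) = 19.520034

x = 116.5027, dx/dθ = 19.5200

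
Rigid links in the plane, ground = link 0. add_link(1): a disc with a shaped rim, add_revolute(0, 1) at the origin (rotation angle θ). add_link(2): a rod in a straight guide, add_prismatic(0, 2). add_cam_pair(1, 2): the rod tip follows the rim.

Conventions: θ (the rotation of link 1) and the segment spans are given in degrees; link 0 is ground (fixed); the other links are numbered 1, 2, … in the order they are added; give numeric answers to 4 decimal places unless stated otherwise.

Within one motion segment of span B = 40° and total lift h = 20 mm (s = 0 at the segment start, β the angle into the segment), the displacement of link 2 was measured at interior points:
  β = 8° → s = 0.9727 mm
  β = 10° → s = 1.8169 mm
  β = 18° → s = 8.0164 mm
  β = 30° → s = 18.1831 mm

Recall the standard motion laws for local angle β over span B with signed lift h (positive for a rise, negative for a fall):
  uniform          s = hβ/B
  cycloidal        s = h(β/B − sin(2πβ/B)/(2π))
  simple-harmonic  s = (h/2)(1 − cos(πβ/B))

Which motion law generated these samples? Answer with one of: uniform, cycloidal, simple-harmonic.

candidates at β/B = r: uniform s = h·r (linear in β); cycloidal s = h·(r − sin(2πr)/(2π)); simple-harmonic s = (h/2)(1 − cos(πr))
β=8°: printed 0.9727 | uniform 4.0000, cycloidal 0.9727, simple-harmonic 1.9098
β=10°: printed 1.8169 | uniform 5.0000, cycloidal 1.8169, simple-harmonic 2.9289
β=18°: printed 8.0164 | uniform 9.0000, cycloidal 8.0164, simple-harmonic 8.4357
β=30°: printed 18.1831 | uniform 15.0000, cycloidal 18.1831, simple-harmonic 17.0711
only one law matches every sample → cycloidal

cycloidal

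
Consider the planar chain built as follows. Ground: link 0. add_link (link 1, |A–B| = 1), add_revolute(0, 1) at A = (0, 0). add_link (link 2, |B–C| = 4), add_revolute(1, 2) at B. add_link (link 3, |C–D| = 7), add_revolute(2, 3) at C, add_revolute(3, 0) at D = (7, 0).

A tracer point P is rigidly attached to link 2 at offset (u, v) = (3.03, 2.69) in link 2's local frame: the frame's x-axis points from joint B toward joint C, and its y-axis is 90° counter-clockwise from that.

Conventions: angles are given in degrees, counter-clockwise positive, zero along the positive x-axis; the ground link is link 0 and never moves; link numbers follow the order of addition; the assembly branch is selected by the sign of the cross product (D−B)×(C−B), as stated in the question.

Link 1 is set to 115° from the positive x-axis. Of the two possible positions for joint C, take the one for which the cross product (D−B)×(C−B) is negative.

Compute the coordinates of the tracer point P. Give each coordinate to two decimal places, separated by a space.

A=(0,0), D=(7.00,0)
B = A + 1.00·(cos115°, sin115°) = (-0.4226, 0.9063)
|BD| = 7.4777
circle(B,4.00) ∩ circle(D,7.00): a=1.5323, h=3.6949
  candidates: C₊=(1.5462,4.3882) cross=27.629; C₋=(0.6506,-2.9470) cross=-27.629
  branch - wants cross < 0 → take C=(0.6506,-2.9470) (cross=-27.629)
ex = (C−B)/|BC| = (0.2683,-0.9633); ey = (0.9633,0.2683)
P = B + 3.03·ex + 2.69·ey = (2.9817,-1.2909)

2.98 -1.29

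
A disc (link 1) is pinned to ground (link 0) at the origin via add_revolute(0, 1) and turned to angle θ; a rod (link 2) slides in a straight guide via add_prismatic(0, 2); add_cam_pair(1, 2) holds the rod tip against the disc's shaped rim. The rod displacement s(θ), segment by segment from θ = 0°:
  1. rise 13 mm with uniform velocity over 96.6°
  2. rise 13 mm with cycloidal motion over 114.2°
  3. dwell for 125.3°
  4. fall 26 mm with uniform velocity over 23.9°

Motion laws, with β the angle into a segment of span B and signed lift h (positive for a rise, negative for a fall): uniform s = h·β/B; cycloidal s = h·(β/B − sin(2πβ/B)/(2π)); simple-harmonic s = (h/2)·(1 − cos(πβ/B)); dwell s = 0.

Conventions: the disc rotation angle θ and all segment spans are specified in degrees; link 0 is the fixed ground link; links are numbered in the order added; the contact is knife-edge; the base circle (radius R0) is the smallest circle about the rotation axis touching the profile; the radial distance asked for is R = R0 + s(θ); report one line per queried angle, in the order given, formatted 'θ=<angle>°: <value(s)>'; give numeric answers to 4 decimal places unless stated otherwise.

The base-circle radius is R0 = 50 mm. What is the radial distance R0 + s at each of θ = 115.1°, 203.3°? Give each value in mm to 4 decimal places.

segment 1 (0° to 96.6°, uniform, h = 13) is passed completely: s = 0.0000 + (13) = 13.0000
θ = 115.1° falls in segment 2 (96.6° to 210.8°, cycloidal, h = 13): β = 115.1 − 96.6 = 18.5°, B = 114.2°; Δs = 13·(0.1620 − sin(2π·0.1620)/(2π)) = 0.3453; s = 13.0000 + 0.3453 = 13.3453
θ = 203.3° falls in segment 2 (96.6° to 210.8°, cycloidal, h = 13): β = 203.3 − 96.6 = 106.7°, B = 114.2°; Δs = 13·(0.9343 − sin(2π·0.9343)/(2π)) = 12.9760; s = 13.0000 + 12.9760 = 25.9760
θ=115.1°: R = R0 + s = 50 + 13.3453 = 63.3453
θ=203.3°: R = R0 + s = 50 + 25.9760 = 75.9760

θ=115.1°: 63.3453
θ=203.3°: 75.9760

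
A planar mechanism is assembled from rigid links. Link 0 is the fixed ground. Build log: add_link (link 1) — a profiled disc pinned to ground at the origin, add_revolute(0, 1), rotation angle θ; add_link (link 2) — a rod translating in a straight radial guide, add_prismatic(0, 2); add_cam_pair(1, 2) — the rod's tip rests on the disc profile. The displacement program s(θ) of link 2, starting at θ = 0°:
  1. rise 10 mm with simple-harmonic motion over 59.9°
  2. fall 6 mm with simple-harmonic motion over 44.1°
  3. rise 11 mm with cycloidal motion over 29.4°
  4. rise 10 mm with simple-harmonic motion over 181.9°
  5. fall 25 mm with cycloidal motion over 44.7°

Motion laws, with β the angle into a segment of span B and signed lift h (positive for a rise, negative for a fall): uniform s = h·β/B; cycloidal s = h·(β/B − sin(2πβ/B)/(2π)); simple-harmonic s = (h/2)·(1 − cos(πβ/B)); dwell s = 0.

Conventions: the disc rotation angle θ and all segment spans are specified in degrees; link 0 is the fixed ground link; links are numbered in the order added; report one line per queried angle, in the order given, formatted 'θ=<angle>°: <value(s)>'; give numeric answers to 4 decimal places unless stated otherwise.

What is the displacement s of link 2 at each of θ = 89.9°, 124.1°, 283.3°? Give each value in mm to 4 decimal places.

seg 1 [0°–59.9°] simple-harmonic, h=10: full span → s += 10 → s = 10.0000
seg 2 [59.9°–104°] simple-harmonic, h=-6: θ=89.9° here. β=30, B=44.1. -6/2·(1 − cos(π·0.6803)) = -4.6096 → s = 5.3904
seg 2 [59.9°–104°] simple-harmonic, h=-6: full span → s += -6 → s = 4.0000
seg 3 [104°–133.4°] cycloidal, h=11: θ=124.1° here. β=20.1, B=29.4. 11·(0.6837 − sin(2π·0.6837)/(2π)) = 9.1213 → s = 13.1213
seg 3 [104°–133.4°] cycloidal, h=11: full span → s += 11 → s = 15.0000
seg 4 [133.4°–315.3°] simple-harmonic, h=10: θ=283.3° here. β=149.9, B=181.9. 10/2·(1 − cos(π·0.8241)) = 9.2556 → s = 24.2556

θ=89.9°: 5.3904
θ=124.1°: 13.1213
θ=283.3°: 24.2556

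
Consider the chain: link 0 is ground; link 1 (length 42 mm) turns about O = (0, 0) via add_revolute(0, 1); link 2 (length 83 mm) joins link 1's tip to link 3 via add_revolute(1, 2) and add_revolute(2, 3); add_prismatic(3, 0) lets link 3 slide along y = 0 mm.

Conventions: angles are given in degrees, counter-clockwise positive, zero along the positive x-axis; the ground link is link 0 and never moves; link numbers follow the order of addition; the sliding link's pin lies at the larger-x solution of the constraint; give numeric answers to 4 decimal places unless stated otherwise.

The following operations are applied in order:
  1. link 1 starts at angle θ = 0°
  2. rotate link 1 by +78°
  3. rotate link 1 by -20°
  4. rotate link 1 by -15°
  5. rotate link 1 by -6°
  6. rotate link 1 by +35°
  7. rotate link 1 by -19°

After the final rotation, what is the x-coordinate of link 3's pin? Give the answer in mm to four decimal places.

geometry: r = 42 mm, L = 83 mm, e = 0 mm; θ starts at 0°
rotate link 1 by +78°: θ ← 0° +78° = 78°
rotate link 1 by -20°: θ ← 78° -20° = 58°
rotate link 1 by -15°: θ ← 58° -15° = 43°
rotate link 1 by -6°: θ ← 43° -6° = 37°
rotate link 1 by +35°: θ ← 37° +35° = 72°
rotate link 1 by -19°: θ ← 72° -19° = 53°
crank pin P = (r cos θ, r sin θ) = (25.276231, 33.542691)
h = r sin θ − e = 33.542691 − 0 = 33.542691
x = r cos θ + √(L² − h²) = 25.276231 + 75.920273 = 101.196504

101.1965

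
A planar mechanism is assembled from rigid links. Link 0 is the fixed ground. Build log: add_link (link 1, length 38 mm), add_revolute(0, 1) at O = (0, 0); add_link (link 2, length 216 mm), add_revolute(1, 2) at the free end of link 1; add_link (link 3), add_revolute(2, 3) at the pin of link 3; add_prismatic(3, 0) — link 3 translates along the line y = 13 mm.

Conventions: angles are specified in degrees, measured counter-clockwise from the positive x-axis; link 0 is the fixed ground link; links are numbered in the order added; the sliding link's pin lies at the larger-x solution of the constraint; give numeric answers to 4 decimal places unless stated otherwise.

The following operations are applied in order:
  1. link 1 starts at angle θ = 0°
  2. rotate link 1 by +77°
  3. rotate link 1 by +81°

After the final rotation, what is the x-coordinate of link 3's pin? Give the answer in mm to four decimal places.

geometry: r = 38 mm, L = 216 mm, e = 13 mm; θ starts at 0°
rotate link 1 by +77°: θ ← 0° +77° = 77°
rotate link 1 by +81°: θ ← 77° +81° = 158°
crank pin P = (r cos θ, r sin θ) = (-35.232986, 14.235051)
h = r sin θ − e = 14.235051 − 13 = 1.235051
x = r cos θ + √(L² − h²) = -35.232986 + 215.996469 = 180.763483

180.7635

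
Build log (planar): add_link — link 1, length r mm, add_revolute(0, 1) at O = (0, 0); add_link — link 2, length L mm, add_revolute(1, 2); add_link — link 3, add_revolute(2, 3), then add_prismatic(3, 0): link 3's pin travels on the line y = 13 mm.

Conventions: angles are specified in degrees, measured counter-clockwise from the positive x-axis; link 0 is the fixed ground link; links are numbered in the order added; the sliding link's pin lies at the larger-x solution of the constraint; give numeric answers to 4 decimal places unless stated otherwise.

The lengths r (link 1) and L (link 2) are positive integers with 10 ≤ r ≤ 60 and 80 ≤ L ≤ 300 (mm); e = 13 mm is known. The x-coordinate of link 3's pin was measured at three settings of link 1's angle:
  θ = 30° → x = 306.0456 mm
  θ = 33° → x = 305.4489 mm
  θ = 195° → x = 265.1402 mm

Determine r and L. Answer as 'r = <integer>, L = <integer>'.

constraint per measurement: (x − r cos θ)² + (r sin θ − e)² = L²
subtracting the θ₁ and θ₂ equations cancels the r² and L² terms:
r = (x₁² − x₂²) / (2[(x₁cos θ₁ + e sin θ₁) − (x₂cos θ₂ + e sin θ₂)]) = 22.0020 → r = 22
L² = (x₁ − r cos θ₁)² + (r sin θ₁ − e)² = 82369.0056 → L = 287.0000 → L = 287
check at θ₃=195°: x = 265.1402 (printed 265.1402) ✓

r = 22, L = 287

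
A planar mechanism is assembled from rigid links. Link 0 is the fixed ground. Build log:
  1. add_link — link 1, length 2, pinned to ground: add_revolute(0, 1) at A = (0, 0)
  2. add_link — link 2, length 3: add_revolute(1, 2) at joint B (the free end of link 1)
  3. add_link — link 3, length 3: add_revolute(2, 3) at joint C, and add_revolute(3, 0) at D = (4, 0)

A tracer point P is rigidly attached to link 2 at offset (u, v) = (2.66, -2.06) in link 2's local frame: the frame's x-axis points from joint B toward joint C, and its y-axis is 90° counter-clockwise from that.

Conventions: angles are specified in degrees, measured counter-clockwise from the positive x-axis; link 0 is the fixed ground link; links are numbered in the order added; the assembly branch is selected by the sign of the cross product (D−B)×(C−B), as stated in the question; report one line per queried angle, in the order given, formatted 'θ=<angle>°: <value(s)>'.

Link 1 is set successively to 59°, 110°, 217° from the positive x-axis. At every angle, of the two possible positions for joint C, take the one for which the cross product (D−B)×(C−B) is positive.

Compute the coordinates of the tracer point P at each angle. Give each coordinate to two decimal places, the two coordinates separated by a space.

A=(0,0), D=(4.00,0)
θ=59°: B = A + 2.00·(cos59°, sin59°) = (1.0301, 1.7143)
θ=59°: |BD| = 3.4292
θ=59°: circle(B,3.00) ∩ circle(D,3.00): a=1.7146, h=2.4617
θ=59°:   candidates: C₊=(3.7457,2.9892) cross=8.442; C₋=(1.2844,-1.2749) cross=-8.442
θ=59°:   branch + wants cross > 0 → take C=(3.7457,2.9892) (cross=8.442)
θ=59°: ex = (C−B)/|BC| = (0.9052,0.4250); ey = (-0.4250,0.9052)
θ=59°: P = B + 2.66·ex + -2.06·ey = (4.3134,0.9800)
θ=110°: B = A + 2.00·(cos110°, sin110°) = (-0.6840, 1.8794)
θ=110°: |BD| = 5.0470
θ=110°: circle(B,3.00) ∩ circle(D,3.00): a=2.5235, h=1.6223
θ=110°:   candidates: C₊=(2.2621,2.4453) cross=8.188; C₋=(1.0539,-0.5660) cross=-8.188
θ=110°:   branch + wants cross > 0 → take C=(2.2621,2.4453) (cross=8.188)
θ=110°: ex = (C−B)/|BC| = (0.9820,0.1887); ey = (-0.1887,0.9820)
θ=110°: P = B + 2.66·ex + -2.06·ey = (2.3168,0.3582)
θ=217°: B = A + 2.00·(cos217°, sin217°) = (-1.5973, -1.2036)
θ=217°: |BD| = 5.7252
θ=217°: circle(B,3.00) ∩ circle(D,3.00): a=2.8626, h=0.8975
θ=217°:   candidates: C₊=(1.0127,0.2756) cross=5.138; C₋=(1.3900,-1.4792) cross=-5.138
θ=217°:   branch + wants cross > 0 → take C=(1.0127,0.2756) (cross=5.138)
θ=217°: ex = (C−B)/|BC| = (0.8700,0.4931); ey = (-0.4931,0.8700)
θ=217°: P = B + 2.66·ex + -2.06·ey = (1.7326,-1.6842)

θ=59°: 4.31 0.98
θ=110°: 2.32 0.36
θ=217°: 1.73 -1.68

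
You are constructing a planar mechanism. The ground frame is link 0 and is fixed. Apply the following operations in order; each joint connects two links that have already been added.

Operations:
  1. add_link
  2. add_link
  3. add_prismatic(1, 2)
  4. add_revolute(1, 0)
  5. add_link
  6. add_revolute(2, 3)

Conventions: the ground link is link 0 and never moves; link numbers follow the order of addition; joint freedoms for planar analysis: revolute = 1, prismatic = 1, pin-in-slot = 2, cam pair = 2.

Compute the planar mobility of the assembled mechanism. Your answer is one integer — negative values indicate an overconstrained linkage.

link 0 = ground. State L|J1|J2 = 1|0|0
+link1  2|0|0
+link2  3|0|0
P(1,2) f=1→J1  3|1|0
R(1,0) f=1→J1  3|2|0
+link3  4|2|0
R(2,3) f=1→J1  4|3|0
M = 3(4−1)−2·3−0 = 9−6−0 = 3

M = 3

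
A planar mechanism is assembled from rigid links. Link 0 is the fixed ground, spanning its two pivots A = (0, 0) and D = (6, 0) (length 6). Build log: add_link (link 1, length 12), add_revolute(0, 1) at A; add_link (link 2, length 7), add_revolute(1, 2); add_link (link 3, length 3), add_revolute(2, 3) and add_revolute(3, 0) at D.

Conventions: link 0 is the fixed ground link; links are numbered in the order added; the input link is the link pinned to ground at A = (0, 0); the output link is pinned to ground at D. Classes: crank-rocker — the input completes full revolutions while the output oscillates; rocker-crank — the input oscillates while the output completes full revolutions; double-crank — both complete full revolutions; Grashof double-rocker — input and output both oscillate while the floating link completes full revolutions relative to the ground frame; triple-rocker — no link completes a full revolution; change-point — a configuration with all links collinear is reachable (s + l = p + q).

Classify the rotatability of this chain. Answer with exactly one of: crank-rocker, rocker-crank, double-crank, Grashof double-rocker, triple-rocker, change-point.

lengths: ground=6, input=12, coupler=7, output=3
sorted: s=3 (shortest), l=12 (longest), p+q=13
s + l = 15 vs p + q = 13
s + l > p + q → non-Grashof → no link fully rotates → triple-rocker

triple-rocker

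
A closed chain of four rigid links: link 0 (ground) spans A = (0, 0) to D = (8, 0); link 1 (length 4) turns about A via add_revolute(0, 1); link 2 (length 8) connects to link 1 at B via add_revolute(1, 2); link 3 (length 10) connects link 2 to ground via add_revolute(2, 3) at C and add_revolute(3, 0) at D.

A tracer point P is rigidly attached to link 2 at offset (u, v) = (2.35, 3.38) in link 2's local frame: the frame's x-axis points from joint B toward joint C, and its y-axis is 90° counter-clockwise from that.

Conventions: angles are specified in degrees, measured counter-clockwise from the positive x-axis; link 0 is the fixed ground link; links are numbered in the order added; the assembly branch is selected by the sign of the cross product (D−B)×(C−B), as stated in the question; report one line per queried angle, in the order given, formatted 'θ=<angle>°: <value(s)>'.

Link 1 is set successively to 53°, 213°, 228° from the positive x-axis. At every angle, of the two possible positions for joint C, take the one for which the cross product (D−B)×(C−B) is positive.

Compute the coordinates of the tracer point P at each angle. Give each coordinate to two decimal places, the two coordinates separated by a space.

A=(0,0), D=(8.00,0)
θ=53°: B = A + 4.00·(cos53°, sin53°) = (2.4073, 3.1945)
θ=53°: |BD| = 6.4408
θ=53°: circle(B,8.00) ∩ circle(D,10.00): a=0.4257, h=7.9887
θ=53°:   candidates: C₊=(6.7392,9.9202) cross=51.453; C₋=(-1.1853,-3.9534) cross=-51.453
θ=53°:   branch + wants cross > 0 → take C=(6.7392,9.9202) (cross=51.453)
θ=53°: ex = (C−B)/|BC| = (0.5415,0.8407); ey = (-0.8407,0.5415)
θ=53°: P = B + 2.35·ex + 3.38·ey = (0.8382,7.0004)
θ=213°: B = A + 4.00·(cos213°, sin213°) = (-3.3547, -2.1786)
θ=213°: |BD| = 11.5618
θ=213°: circle(B,8.00) ∩ circle(D,10.00): a=4.2240, h=6.7939
θ=213°:   candidates: C₊=(-0.4865,5.2896) cross=78.550; C₋=(2.0739,-8.0549) cross=-78.550
θ=213°:   branch + wants cross > 0 → take C=(-0.4865,5.2896) (cross=78.550)
θ=213°: ex = (C−B)/|BC| = (0.3585,0.9335); ey = (-0.9335,0.3585)
θ=213°: P = B + 2.35·ex + 3.38·ey = (-5.6674,1.2270)
θ=228°: B = A + 4.00·(cos228°, sin228°) = (-2.6765, -2.9726)
θ=228°: |BD| = 11.0826
θ=228°: circle(B,8.00) ∩ circle(D,10.00): a=3.9171, h=6.9754
θ=228°:   candidates: C₊=(-0.7739,4.7979) cross=77.306; C₋=(2.9680,-8.6417) cross=-77.306
θ=228°:   branch + wants cross > 0 → take C=(-0.7739,4.7979) (cross=77.306)
θ=228°: ex = (C−B)/|BC| = (0.2378,0.9713); ey = (-0.9713,0.2378)
θ=228°: P = B + 2.35·ex + 3.38·ey = (-5.4006,0.1139)

θ=53°: 0.84 7.00
θ=213°: -5.67 1.23
θ=228°: -5.40 0.11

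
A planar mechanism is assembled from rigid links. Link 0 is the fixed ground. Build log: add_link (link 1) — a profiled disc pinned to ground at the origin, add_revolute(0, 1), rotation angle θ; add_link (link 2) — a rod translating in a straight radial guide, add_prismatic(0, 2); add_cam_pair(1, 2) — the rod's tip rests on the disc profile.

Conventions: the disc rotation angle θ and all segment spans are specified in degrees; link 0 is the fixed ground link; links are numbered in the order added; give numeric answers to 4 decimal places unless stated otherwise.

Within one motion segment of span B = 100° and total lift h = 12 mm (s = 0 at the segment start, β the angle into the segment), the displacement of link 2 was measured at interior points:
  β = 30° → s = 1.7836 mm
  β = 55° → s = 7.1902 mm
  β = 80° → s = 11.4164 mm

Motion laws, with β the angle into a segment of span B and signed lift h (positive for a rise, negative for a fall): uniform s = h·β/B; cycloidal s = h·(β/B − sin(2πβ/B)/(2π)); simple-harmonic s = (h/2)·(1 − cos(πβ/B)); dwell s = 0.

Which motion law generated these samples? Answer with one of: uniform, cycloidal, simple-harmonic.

candidates at β/B = r: uniform s = h·r (linear in β); cycloidal s = h·(r − sin(2πr)/(2π)); simple-harmonic s = (h/2)(1 − cos(πr))
β=30°: printed 1.7836 | uniform 3.6000, cycloidal 1.7836, simple-harmonic 2.4733
β=55°: printed 7.1902 | uniform 6.6000, cycloidal 7.1902, simple-harmonic 6.9386
β=80°: printed 11.4164 | uniform 9.6000, cycloidal 11.4164, simple-harmonic 10.8541
only one law matches every sample → cycloidal

cycloidal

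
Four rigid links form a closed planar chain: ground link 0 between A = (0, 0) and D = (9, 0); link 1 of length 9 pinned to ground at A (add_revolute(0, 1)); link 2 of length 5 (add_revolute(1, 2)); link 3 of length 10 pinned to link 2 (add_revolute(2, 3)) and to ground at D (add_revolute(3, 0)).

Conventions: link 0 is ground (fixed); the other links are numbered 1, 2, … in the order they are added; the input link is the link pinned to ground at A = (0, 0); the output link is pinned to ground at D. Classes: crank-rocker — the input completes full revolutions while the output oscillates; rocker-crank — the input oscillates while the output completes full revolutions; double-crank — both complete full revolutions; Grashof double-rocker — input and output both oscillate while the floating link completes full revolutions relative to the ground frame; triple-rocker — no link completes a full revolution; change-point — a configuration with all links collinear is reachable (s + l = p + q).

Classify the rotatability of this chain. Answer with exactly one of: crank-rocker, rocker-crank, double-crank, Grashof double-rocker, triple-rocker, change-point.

lengths: ground=9, input=9, coupler=5, output=10
sorted: s=5 (shortest), l=10 (longest), p+q=18
s + l = 15 vs p + q = 18
s + l < p + q (Grashof) with shortest = coupler link → Grashof double-rocker

Grashof double-rocker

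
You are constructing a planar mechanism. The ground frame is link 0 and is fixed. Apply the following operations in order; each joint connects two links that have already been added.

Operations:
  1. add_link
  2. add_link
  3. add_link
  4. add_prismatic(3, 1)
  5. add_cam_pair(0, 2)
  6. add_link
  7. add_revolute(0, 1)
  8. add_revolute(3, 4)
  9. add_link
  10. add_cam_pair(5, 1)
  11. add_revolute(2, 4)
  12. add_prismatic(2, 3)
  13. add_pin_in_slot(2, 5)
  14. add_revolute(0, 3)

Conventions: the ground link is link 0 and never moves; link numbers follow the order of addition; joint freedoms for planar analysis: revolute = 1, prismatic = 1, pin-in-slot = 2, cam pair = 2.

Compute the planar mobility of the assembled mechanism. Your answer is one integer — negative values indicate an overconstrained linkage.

ground; <1,0,0>
#1 <2,0,0>
#2 <3,0,0>
#3 <4,0,0>
P:3↔1 J1 <4,1,0>
C:0↔2 J2 <4,1,1>
#4 <5,1,1>
R:0↔1 J1 <5,2,1>
R:3↔4 J1 <5,3,1>
#5 <6,3,1>
C:5↔1 J2 <6,3,2>
R:2↔4 J1 <6,4,2>
P:2↔3 J1 <6,5,2>
PS:2↔5 J2 <6,5,3>
R:0↔3 J1 <6,6,3>
3×5 − 2×6 − 1×3 = 0

M = 0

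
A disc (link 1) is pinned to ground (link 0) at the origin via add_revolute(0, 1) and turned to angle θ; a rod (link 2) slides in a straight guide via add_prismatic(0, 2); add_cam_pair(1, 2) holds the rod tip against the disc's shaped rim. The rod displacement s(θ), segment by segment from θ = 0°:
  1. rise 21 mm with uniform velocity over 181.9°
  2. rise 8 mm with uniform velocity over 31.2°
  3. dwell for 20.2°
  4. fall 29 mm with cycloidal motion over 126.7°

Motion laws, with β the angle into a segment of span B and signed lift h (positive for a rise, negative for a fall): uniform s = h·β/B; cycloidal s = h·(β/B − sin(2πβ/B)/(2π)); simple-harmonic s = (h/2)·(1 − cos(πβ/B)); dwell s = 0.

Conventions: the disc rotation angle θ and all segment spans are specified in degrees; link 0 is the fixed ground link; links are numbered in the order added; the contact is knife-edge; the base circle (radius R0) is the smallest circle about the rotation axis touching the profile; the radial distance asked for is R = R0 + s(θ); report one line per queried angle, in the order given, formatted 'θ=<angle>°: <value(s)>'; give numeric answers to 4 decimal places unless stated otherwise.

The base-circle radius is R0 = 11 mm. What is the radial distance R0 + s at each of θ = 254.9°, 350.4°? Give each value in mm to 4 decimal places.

segment 1 (0° to 181.9°, uniform, h = 21) is passed completely: s = 0.0000 + (21) = 21.0000
segment 2 (181.9° to 213.1°, uniform, h = 8) is passed completely: s = 21.0000 + (8) = 29.0000
segment 3 (213.1° to 233.3°, dwell): s unchanged at 29.0000
θ = 254.9° falls in segment 4 (233.3° to 360°, cycloidal, h = -29): β = 254.9 − 233.3 = 21.6°, B = 126.7°; Δs = -29·(0.1705 − sin(2π·0.1705)/(2π)) = -0.8927; s = 29.0000 − 0.8927 = 28.1073
θ = 350.4° falls in segment 4 (233.3° to 360°, cycloidal, h = -29): β = 350.4 − 233.3 = 117.1°, B = 126.7°; Δs = -29·(0.9242 − sin(2π·0.9242)/(2π)) = -28.9179; s = 29.0000 − 28.9179 = 0.0821
θ=254.9°: R = R0 + s = 11 + 28.1073 = 39.1073
θ=350.4°: R = R0 + s = 11 + 0.0821 = 11.0821

θ=254.9°: 39.1073
θ=350.4°: 11.0821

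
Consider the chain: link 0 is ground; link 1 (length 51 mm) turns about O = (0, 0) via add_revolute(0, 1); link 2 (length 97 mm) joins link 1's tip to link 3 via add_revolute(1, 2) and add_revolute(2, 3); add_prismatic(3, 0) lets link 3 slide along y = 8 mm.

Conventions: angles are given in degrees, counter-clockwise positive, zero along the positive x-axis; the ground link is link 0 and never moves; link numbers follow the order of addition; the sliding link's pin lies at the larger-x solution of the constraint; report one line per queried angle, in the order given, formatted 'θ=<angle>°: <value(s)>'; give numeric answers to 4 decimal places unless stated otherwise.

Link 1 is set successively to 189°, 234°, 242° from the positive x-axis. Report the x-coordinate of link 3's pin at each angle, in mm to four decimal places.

geometry: r = 51 mm, L = 97 mm, e = 8 mm
θ=189°: crank pin P = (r cos θ, r sin θ) = (-50.372105, -7.978158)
θ=189°: h = r sin θ − e = -7.978158 − 8 = -15.978158
θ=189°: x = r cos θ + √(L² − h²) = -50.372105 + 95.674963 = 45.302857
θ=234°: crank pin P = (r cos θ, r sin θ) = (-29.977048, -41.259867)
θ=234°: h = r sin θ − e = -41.259867 − 8 = -49.259867
θ=234°: x = r cos θ + √(L² − h²) = -29.977048 + 83.561148 = 53.584101
θ=242°: crank pin P = (r cos θ, r sin θ) = (-23.943050, -45.030327)
θ=242°: h = r sin θ − e = -45.030327 − 8 = -53.030327
θ=242°: x = r cos θ + √(L² − h²) = -23.943050 + 81.220591 = 57.277541

θ=189°: 45.3029
θ=234°: 53.5841
θ=242°: 57.2775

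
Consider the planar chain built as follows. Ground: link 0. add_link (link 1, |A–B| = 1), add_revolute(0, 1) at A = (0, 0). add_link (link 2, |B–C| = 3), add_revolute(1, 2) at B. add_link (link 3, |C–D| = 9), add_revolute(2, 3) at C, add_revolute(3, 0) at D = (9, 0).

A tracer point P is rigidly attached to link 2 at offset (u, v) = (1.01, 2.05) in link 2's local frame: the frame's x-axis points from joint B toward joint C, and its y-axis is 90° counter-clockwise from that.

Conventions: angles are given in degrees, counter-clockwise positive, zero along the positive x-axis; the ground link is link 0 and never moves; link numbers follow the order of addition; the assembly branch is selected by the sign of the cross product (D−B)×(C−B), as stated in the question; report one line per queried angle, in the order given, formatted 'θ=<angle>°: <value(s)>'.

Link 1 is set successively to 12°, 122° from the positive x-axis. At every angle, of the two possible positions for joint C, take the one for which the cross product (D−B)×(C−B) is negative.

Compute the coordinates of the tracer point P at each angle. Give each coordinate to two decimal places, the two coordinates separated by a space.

A=(0,0), D=(9.00,0)
θ=12°: B = A + 1.00·(cos12°, sin12°) = (0.9781, 0.2079)
θ=12°: |BD| = 8.0245
θ=12°: circle(B,3.00) ∩ circle(D,9.00): a=-0.4740, h=2.9623
θ=12°:   candidates: C₊=(0.5811,3.1815) cross=23.771; C₋=(0.4276,-2.7411) cross=-23.771
θ=12°:   branch - wants cross < 0 → take C=(0.4276,-2.7411) (cross=-23.771)
θ=12°: ex = (C−B)/|BC| = (-0.1835,-0.9830); ey = (0.9830,-0.1835)
θ=12°: P = B + 1.01·ex + 2.05·ey = (2.8080,-1.1611)
θ=122°: B = A + 1.00·(cos122°, sin122°) = (-0.5299, 0.8480)
θ=122°: |BD| = 9.5676
θ=122°: circle(B,3.00) ∩ circle(D,9.00): a=1.0211, h=2.8209
θ=122°:   candidates: C₊=(0.7372,3.5673) cross=26.989; C₋=(0.2371,-2.0522) cross=-26.989
θ=122°:   branch - wants cross < 0 → take C=(0.2371,-2.0522) (cross=-26.989)
θ=122°: ex = (C−B)/|BC| = (0.2557,-0.9668); ey = (0.9668,0.2557)
θ=122°: P = B + 1.01·ex + 2.05·ey = (1.7102,0.3958)

θ=12°: 2.81 -1.16
θ=122°: 1.71 0.40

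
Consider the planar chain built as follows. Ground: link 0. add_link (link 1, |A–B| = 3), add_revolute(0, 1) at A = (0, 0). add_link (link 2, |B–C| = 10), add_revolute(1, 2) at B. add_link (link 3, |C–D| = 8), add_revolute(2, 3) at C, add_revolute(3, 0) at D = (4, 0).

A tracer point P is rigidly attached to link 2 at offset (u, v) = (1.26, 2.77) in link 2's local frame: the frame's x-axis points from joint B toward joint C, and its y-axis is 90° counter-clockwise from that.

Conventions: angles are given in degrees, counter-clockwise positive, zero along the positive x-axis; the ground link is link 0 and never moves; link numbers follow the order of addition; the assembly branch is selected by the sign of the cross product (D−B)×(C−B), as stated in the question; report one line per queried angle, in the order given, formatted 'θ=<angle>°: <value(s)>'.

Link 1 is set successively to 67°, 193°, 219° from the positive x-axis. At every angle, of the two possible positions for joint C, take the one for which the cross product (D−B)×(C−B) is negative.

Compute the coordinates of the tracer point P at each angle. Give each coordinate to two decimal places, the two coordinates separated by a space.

A=(0,0), D=(4.00,0)
θ=67°: B = A + 3.00·(cos67°, sin67°) = (1.1722, 2.7615)
θ=67°: |BD| = 3.9525
θ=67°: circle(B,10.00) ∩ circle(D,8.00): a=6.5303, h=7.5733
θ=67°:   candidates: C₊=(11.1355,3.6172) cross=29.934; C₋=(0.5530,-7.2193) cross=-29.934
θ=67°:   branch - wants cross < 0 → take C=(0.5530,-7.2193) (cross=-29.934)
θ=67°: ex = (C−B)/|BC| = (-0.0619,-0.9981); ey = (0.9981,-0.0619)
θ=67°: P = B + 1.26·ex + 2.77·ey = (3.8589,1.3324)
θ=193°: B = A + 3.00·(cos193°, sin193°) = (-2.9231, -0.6749)
θ=193°: |BD| = 6.9559
θ=193°: circle(B,10.00) ∩ circle(D,8.00): a=6.0657, h=7.9503
θ=193°:   candidates: C₊=(2.3426,7.8264) cross=55.302; C₋=(3.8853,-7.9992) cross=-55.302
θ=193°:   branch - wants cross < 0 → take C=(3.8853,-7.9992) (cross=-55.302)
θ=193°: ex = (C−B)/|BC| = (0.6808,-0.7324); ey = (0.7324,0.6808)
θ=193°: P = B + 1.26·ex + 2.77·ey = (-0.0364,0.2882)
θ=219°: B = A + 3.00·(cos219°, sin219°) = (-2.3314, -1.8880)
θ=219°: |BD| = 6.6069
θ=219°: circle(B,10.00) ∩ circle(D,8.00): a=6.0279, h=7.9790
θ=219°:   candidates: C₊=(1.1651,7.4808) cross=52.717; C₋=(5.7251,-7.8118) cross=-52.717
θ=219°:   branch - wants cross < 0 → take C=(5.7251,-7.8118) (cross=-52.717)
θ=219°: ex = (C−B)/|BC| = (0.8057,-0.5924); ey = (0.5924,0.8057)
θ=219°: P = B + 1.26·ex + 2.77·ey = (0.3246,-0.4027)

θ=67°: 3.86 1.33
θ=193°: -0.04 0.29
θ=219°: 0.32 -0.40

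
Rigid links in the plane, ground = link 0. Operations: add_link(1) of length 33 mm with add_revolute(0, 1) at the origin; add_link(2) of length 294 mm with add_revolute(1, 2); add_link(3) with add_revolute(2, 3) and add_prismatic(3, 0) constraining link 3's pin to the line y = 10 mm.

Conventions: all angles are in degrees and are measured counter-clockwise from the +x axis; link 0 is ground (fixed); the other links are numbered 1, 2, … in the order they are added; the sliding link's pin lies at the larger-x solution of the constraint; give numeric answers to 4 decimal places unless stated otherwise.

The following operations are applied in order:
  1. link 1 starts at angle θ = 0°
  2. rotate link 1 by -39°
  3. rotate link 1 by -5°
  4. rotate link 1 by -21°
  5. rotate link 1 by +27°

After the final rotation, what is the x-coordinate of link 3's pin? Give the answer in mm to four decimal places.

geometry: r = 33 mm, L = 294 mm, e = 10 mm; θ starts at 0°
rotate link 1 by -39°: θ ← 0° -39° = -39°
rotate link 1 by -5°: θ ← -39° -5° = -44°
rotate link 1 by -21°: θ ← -44° -21° = -65°
rotate link 1 by +27°: θ ← -65° +27° = -38°
crank pin P = (r cos θ, r sin θ) = (26.004355, -20.316829)
h = r sin θ − e = -20.316829 − 10 = -30.316829
x = r cos θ + √(L² − h²) = 26.004355 + 292.432710 = 318.437065

318.4371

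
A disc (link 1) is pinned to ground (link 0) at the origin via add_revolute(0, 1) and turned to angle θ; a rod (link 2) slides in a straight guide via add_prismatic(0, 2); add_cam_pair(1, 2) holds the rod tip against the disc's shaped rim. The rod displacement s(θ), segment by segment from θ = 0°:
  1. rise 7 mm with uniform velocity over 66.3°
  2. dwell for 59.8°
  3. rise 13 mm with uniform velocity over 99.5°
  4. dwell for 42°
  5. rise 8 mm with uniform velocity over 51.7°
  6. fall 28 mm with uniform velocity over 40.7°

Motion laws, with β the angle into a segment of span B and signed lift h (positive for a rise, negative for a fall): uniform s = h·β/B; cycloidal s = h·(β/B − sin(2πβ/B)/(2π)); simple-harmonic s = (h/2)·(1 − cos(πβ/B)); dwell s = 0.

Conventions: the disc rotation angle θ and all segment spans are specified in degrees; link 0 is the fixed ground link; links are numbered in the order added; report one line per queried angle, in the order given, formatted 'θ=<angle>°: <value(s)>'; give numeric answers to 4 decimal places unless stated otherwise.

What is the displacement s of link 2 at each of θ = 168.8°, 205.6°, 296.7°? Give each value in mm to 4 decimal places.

segment 1 (0° to 66.3°, uniform, h = 7) is passed completely: s = 0.0000 + (7) = 7.0000
segment 2 (66.3° to 126.1°, dwell): s unchanged at 7.0000
θ = 168.8° falls in segment 3 (126.1° to 225.6°, uniform, h = 13): β = 168.8 − 126.1 = 42.7°, B = 99.5°; Δs = 13·42.7/99.5 = 5.5789; s = 7.0000 + 5.5789 = 12.5789
θ = 205.6° falls in segment 3 (126.1° to 225.6°, uniform, h = 13): β = 205.6 − 126.1 = 79.5°, B = 99.5°; Δs = 13·79.5/99.5 = 10.3869; s = 7.0000 + 10.3869 = 17.3869
segment 3 (126.1° to 225.6°, uniform, h = 13) is passed completely: s = 7.0000 + (13) = 20.0000
segment 4 (225.6° to 267.6°, dwell): s unchanged at 20.0000
θ = 296.7° falls in segment 5 (267.6° to 319.3°, uniform, h = 8): β = 296.7 − 267.6 = 29.1°, B = 51.7°; Δs = 8·29.1/51.7 = 4.5029; s = 20.0000 + 4.5029 = 24.5029

θ=168.8°: 12.5789
θ=205.6°: 17.3869
θ=296.7°: 24.5029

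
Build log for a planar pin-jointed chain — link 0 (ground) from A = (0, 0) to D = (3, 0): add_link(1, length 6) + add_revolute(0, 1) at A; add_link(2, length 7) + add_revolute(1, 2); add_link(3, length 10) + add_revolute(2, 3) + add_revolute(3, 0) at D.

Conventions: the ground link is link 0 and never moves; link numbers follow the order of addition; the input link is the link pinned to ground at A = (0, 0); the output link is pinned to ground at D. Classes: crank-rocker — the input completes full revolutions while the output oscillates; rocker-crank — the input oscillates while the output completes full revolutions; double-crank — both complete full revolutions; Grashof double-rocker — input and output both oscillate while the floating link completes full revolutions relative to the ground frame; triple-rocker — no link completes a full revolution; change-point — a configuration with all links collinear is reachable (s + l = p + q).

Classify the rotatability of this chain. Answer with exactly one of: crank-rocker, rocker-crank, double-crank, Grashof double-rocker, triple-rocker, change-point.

lengths: ground=3, input=6, coupler=7, output=10
sorted: s=3 (shortest), l=10 (longest), p+q=13
s + l = 13 vs p + q = 13
s + l = p + q → change-point (collinear configuration reachable)

change-point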